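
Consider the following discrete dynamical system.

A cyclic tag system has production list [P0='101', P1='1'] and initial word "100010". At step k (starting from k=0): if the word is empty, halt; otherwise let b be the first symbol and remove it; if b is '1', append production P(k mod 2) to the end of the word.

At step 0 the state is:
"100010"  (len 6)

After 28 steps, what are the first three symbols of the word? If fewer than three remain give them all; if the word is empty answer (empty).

101

[0] "100010"  (len 6)
[1] "00010101"  (len 8)
[2] "0010101"  (len 7)
[3] "010101"  (len 6)
[4] "10101"  (len 5)
[5] "0101101"  (len 7)
[6] "101101"  (len 6)
[7] "01101101"  (len 8)
[8] "1101101"  (len 7)
[9] "101101101"  (len 9)
[10] "011011011"  (len 9)
[11] "11011011"  (len 8)
[12] "10110111"  (len 8)
[13] "0110111101"  (len 10)
[14] "110111101"  (len 9)
[15] "10111101101"  (len 11)
[16] "01111011011"  (len 11)
[17] "1111011011"  (len 10)
[18] "1110110111"  (len 10)
[19] "110110111101"  (len 12)
[20] "101101111011"  (len 12)
[21] "01101111011101"  (len 14)
[22] "1101111011101"  (len 13)
[23] "101111011101101"  (len 15)
[24] "011110111011011"  (len 15)
[25] "11110111011011"  (len 14)
[26] "11101110110111"  (len 14)
[27] "1101110110111101"  (len 16)
[28] "1011101101111011"  (len 16)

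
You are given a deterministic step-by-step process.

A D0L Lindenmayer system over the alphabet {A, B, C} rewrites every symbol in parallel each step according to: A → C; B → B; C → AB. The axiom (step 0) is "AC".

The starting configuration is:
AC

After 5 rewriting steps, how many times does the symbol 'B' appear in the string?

step 0: AC
step 1: CAB
step 2: ABCB
step 3: CBABB
step 4: ABBCBB
step 5: CBBABBB

5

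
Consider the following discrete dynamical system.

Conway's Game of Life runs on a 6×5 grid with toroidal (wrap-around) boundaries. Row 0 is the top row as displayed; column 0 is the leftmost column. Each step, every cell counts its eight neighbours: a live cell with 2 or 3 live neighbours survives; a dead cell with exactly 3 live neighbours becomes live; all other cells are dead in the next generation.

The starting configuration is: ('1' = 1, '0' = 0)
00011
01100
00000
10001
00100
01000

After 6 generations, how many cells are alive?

0) 00011
01100
00000
10001
00100
01000
1) 11010
00110
11000
00000
11000
00110
2) 01000
00010
01100
00000
01100
00010
3) 00100
01000
00100
00000
00100
01000
4) 01100
01100
00000
00000
00000
01100
5) 10010
01100
00000
00000
00000
01100
6) 10010
01100
00000
00000
00000
01100

6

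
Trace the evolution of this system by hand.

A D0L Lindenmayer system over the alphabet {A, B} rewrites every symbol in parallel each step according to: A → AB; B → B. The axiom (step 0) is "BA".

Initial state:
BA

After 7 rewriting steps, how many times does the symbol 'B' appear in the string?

k=0  BA
k=1  BAB
k=2  BABB
k=3  BABBB
k=4  BABBBB
k=5  BABBBBB
k=6  BABBBBBB
k=7  BABBBBBBB

8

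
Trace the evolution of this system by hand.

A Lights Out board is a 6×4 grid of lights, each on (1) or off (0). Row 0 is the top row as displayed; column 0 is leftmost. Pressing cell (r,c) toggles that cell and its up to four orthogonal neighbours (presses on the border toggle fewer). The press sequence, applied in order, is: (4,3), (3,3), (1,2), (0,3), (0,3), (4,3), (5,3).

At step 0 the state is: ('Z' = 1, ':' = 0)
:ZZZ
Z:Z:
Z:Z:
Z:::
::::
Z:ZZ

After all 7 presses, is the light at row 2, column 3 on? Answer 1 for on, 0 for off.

1

[0] :ZZZ
Z:Z:
Z:Z:
Z:::
::::
Z:ZZ
[1] :ZZZ
Z:Z:
Z:Z:
Z::Z
::ZZ
Z:Z:
[2] :ZZZ
Z:Z:
Z:ZZ
Z:Z:
::Z:
Z:Z:
[3] :Z:Z
ZZ:Z
Z::Z
Z:Z:
::Z:
Z:Z:
[4] :ZZ:
ZZ::
Z::Z
Z:Z:
::Z:
Z:Z:
[5] :Z:Z
ZZ:Z
Z::Z
Z:Z:
::Z:
Z:Z:
[6] :Z:Z
ZZ:Z
Z::Z
Z:ZZ
:::Z
Z:ZZ
[7] :Z:Z
ZZ:Z
Z::Z
Z:ZZ
::::
Z:::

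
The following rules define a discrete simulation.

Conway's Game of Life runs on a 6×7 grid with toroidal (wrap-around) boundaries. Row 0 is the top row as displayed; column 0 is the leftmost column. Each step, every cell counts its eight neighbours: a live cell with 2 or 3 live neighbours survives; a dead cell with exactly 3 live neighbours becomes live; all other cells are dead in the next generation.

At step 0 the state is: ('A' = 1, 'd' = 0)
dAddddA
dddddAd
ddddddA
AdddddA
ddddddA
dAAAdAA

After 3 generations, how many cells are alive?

t=0: dAddddA
dddddAd
ddddddA
AdddddA
ddddddA
dAAAdAA
t=1: dAddAdA
AddddAA
AddddAA
AddddAA
dAAdddd
dAAddAA
t=2: dAAdAdd
dAddAdd
dAddAdd
dddddAd
ddAdddd
dddAdAA
t=3: AAAdAdd
AAddAAd
ddddAAd
ddddddd
ddddAAA
dAdAAAd

17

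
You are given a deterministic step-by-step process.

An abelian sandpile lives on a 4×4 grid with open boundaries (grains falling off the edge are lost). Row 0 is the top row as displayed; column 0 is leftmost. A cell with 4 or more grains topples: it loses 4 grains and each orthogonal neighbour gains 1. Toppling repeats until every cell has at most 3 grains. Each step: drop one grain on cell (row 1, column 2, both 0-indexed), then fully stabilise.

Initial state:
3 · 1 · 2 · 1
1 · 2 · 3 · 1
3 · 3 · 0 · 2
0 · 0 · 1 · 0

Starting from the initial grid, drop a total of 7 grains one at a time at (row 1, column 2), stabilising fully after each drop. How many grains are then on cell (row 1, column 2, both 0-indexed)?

2

step 0: 3 · 1 · 2 · 1
1 · 2 · 3 · 1
3 · 3 · 0 · 2
0 · 0 · 1 · 0
step 1: 3 · 1 · 3 · 1
1 · 3 · 0 · 2
3 · 3 · 1 · 2
0 · 0 · 1 · 0
step 2: 3 · 1 · 3 · 1
1 · 3 · 1 · 2
3 · 3 · 1 · 2
0 · 0 · 1 · 0
step 3: 3 · 1 · 3 · 1
1 · 3 · 2 · 2
3 · 3 · 1 · 2
0 · 0 · 1 · 0
step 4: 3 · 1 · 3 · 1
1 · 3 · 3 · 2
3 · 3 · 1 · 2
0 · 0 · 1 · 0
step 5: 3 · 3 · 0 · 2
3 · 1 · 2 · 3
0 · 1 · 3 · 2
1 · 1 · 1 · 0
step 6: 3 · 3 · 0 · 2
3 · 1 · 3 · 3
0 · 1 · 3 · 2
1 · 1 · 1 · 0
step 7: 3 · 3 · 1 · 3
3 · 2 · 2 · 1
0 · 2 · 1 · 0
1 · 1 · 2 · 1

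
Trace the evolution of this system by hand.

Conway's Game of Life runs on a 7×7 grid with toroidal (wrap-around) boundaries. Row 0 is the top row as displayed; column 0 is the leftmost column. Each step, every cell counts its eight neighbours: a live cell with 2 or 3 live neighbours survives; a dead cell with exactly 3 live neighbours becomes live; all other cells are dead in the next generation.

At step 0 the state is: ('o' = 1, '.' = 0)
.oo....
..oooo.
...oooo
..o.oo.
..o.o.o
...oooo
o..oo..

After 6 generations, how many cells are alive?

12

gen 0: .oo....
..oooo.
...oooo
..o.oo.
..o.o.o
...oooo
o..oo..
gen 1: .o...o.
.o....o
......o
..o....
..o...o
o.o...o
oo....o
gen 2: .oo..o.
.....oo
o......
.......
o.oo..o
..o..o.
..o..o.
gen 3: .oo.oo.
oo...oo
......o
oo....o
.ooo..o
..o.oo.
..ooooo
gen 4: .......
.oo.o..
.......
.o...oo
...oo.o
o......
......o
gen 5: .......
.......
ooo..o.
o...ooo
....o.o
o....oo
.......
gen 6: .......
.o.....
oo..oo.
...oo..
....o..
o....oo
......o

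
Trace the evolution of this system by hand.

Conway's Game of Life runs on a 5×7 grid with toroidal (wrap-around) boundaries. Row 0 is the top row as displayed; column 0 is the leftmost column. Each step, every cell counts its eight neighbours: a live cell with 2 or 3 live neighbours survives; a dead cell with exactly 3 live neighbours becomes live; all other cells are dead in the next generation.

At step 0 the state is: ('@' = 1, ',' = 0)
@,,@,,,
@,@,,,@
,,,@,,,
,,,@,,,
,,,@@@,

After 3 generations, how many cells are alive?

2

gen 0: @,,@,,,
@,@,,,@
,,,@,,,
,,,@,,,
,,,@@@,
gen 1: @@@@,@,
@@@@,,@
,,@@,,,
,,@@,,,
,,@@,,,
gen 2: ,,,,,,,
,,,,,,@
@,,,@,,
,@,,@,,
,,,,,,,
gen 3: ,,,,,,,
,,,,,,,
@,,,,@,
,,,,,,,
,,,,,,,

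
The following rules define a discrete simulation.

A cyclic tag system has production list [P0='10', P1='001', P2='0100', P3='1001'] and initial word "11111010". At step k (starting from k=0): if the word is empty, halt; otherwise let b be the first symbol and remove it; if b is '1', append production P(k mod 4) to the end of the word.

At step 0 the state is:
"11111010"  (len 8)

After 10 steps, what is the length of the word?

[0] "11111010"  (len 8)
[1] "111101010"  (len 9)
[2] "11101010001"  (len 11)
[3] "11010100010100"  (len 14)
[4] "10101000101001001"  (len 17)
[5] "010100010100100110"  (len 18)
[6] "10100010100100110"  (len 17)
[7] "01000101001001100100"  (len 20)
[8] "1000101001001100100"  (len 19)
[9] "00010100100110010010"  (len 20)
[10] "0010100100110010010"  (len 19)

19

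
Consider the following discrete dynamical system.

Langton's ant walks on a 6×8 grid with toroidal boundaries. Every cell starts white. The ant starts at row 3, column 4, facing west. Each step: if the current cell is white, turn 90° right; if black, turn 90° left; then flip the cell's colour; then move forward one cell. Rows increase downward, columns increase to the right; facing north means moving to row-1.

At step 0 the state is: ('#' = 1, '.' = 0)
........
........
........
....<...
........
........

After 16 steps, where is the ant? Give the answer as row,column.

3,4

0) ........
........
........
....<...
........
........
1) ........
........
....^...
....#...
........
........
2) ........
........
....#>..
....#...
........
........
3) ........
........
....##..
....#v..
........
........
4) ........
........
....##..
....<#..
........
........
5) ........
........
....##..
.....#..
....v...
........
6) ........
........
....##..
.....#..
...<#...
........
7) ........
........
....##..
...^.#..
...##...
........
8) ........
........
....##..
...#>#..
...##...
........
9) ........
........
....##..
...###..
...#v...
........
10) ........
........
....##..
...###..
...#.>..
........
11) ........
........
....##..
...###..
...#.#..
.....v..
12) ........
........
....##..
...###..
...#.#..
....<#..
13) ........
........
....##..
...###..
...#^#..
....##..
14) ........
........
....##..
...###..
...##>..
....##..
15) ........
........
....##..
...##^..
...##...
....##..
16) ........
........
....##..
...#<...
...##...
....##..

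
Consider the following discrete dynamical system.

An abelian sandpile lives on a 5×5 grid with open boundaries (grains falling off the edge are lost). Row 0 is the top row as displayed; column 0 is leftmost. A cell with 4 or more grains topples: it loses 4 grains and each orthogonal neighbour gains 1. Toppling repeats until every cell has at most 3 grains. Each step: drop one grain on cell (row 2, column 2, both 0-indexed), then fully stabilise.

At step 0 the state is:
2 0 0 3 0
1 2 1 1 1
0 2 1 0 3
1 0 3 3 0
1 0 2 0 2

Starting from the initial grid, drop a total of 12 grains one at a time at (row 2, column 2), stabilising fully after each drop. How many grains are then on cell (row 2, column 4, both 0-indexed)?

gen 0: 2 0 0 3 0
1 2 1 1 1
0 2 1 0 3
1 0 3 3 0
1 0 2 0 2
gen 1: 2 0 0 3 0
1 2 1 1 1
0 2 2 0 3
1 0 3 3 0
1 0 2 0 2
gen 2: 2 0 0 3 0
1 2 1 1 1
0 2 3 0 3
1 0 3 3 0
1 0 2 0 2
gen 3: 2 0 0 3 0
1 2 2 1 1
0 3 1 2 3
1 1 1 0 1
1 0 3 1 2
gen 4: 2 0 0 3 0
1 2 2 1 1
0 3 2 2 3
1 1 1 0 1
1 0 3 1 2
gen 5: 2 0 0 3 0
1 2 2 1 1
0 3 3 2 3
1 1 1 0 1
1 0 3 1 2
gen 6: 2 0 0 3 0
1 3 3 1 1
1 0 1 3 3
1 2 2 0 1
1 0 3 1 2
gen 7: 2 0 0 3 0
1 3 3 1 1
1 0 2 3 3
1 2 2 0 1
1 0 3 1 2
gen 8: 2 0 0 3 0
1 3 3 1 1
1 0 3 3 3
1 2 2 0 1
1 0 3 1 2
gen 9: 2 1 1 3 0
2 0 1 3 2
1 2 2 1 0
1 2 3 1 2
1 0 3 1 2
gen 10: 2 1 1 3 0
2 0 1 3 2
1 2 3 1 0
1 2 3 1 2
1 0 3 1 2
gen 11: 2 1 1 3 0
2 0 2 3 2
1 3 1 2 0
1 3 1 2 2
1 1 0 2 2
gen 12: 2 1 1 3 0
2 0 2 3 2
1 3 2 2 0
1 3 1 2 2
1 1 0 2 2

0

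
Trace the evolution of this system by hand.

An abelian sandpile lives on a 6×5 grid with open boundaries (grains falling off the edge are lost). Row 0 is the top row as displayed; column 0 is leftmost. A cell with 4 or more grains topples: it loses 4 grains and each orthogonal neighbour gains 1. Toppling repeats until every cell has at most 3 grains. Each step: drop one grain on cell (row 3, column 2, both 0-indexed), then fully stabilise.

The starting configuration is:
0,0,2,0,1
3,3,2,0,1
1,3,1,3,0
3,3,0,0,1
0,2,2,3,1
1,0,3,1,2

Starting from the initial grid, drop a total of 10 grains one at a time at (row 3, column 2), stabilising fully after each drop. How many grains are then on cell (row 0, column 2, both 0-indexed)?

step 0: 0,0,2,0,1
3,3,2,0,1
1,3,1,3,0
3,3,0,0,1
0,2,2,3,1
1,0,3,1,2
step 1: 0,0,2,0,1
3,3,2,0,1
1,3,1,3,0
3,3,1,0,1
0,2,2,3,1
1,0,3,1,2
step 2: 0,0,2,0,1
3,3,2,0,1
1,3,1,3,0
3,3,2,0,1
0,2,2,3,1
1,0,3,1,2
step 3: 0,0,2,0,1
3,3,2,0,1
1,3,1,3,0
3,3,3,0,1
0,2,2,3,1
1,0,3,1,2
step 4: 1,1,2,0,1
1,1,3,0,1
0,2,3,3,0
1,2,1,1,1
1,3,3,3,1
1,0,3,1,2
step 5: 1,1,2,0,1
1,1,3,0,1
0,2,3,3,0
1,2,2,1,1
1,3,3,3,1
1,0,3,1,2
step 6: 1,1,2,0,1
1,1,3,0,1
0,2,3,3,0
1,2,3,1,1
1,3,3,3,1
1,0,3,1,2
step 7: 1,1,3,0,1
1,3,1,2,1
1,1,0,2,1
2,2,2,1,2
2,2,0,2,2
1,2,1,3,2
step 8: 1,1,3,0,1
1,3,1,2,1
1,1,0,2,1
2,2,3,1,2
2,2,0,2,2
1,2,1,3,2
step 9: 1,1,3,0,1
1,3,1,2,1
1,1,1,2,1
2,3,0,2,2
2,2,1,2,2
1,2,1,3,2
step 10: 1,1,3,0,1
1,3,1,2,1
1,1,1,2,1
2,3,1,2,2
2,2,1,2,2
1,2,1,3,2

3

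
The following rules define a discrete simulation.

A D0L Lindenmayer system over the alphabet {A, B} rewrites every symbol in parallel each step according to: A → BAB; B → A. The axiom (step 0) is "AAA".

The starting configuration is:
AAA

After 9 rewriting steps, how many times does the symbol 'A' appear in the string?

step 0: AAA
step 1: BABBABBAB
step 2: ABABAABABAABABA
step 3: BABABABABABBABABABABABBABABABABAB
step 4: ABABABABABABABABABABAABABABABABABABABABABAABABABABABABABABABABA
step 5: BABABABABABABABABABABABABABABABABABABABABABBABABABABABABAB…BABABABABABABABBABABABABABABABABABABABABABABABABABABABABAB  (len 129)
step 6: ABABABABABABABABABABABABABABABABABABABABABABABABABABABABAB…BABABABABABABABABABABABABABABABABABABABABABABABABABABABABA  (len 255)
step 7: BABABABABABABABABABABABABABABABABABABABABABABABABABABABABA…ABABABABABABABABABABABABABABABABABABABABABABABABABABABABAB  (len 513)
step 8: ABABABABABABABABABABABABABABABABABABABABABABABABABABABABAB…BABABABABABABABABABABABABABABABABABABABABABABABABABABABABA  (len 1023)
step 9: BABABABABABABABABABABABABABABABABABABABABABABABABABABABABA…ABABABABABABABABABABABABABABABABABABABABABABABABABABABABAB  (len 2049)

1023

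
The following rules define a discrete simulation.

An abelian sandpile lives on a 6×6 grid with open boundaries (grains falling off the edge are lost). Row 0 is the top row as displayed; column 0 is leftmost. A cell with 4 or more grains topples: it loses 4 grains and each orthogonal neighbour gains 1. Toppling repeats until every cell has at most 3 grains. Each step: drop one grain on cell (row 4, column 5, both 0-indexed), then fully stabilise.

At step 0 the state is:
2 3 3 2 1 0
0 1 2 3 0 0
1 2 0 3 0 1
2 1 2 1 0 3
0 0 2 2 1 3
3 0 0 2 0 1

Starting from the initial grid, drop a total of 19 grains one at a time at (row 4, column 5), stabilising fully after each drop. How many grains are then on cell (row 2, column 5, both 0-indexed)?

t=0: 2 3 3 2 1 0
0 1 2 3 0 0
1 2 0 3 0 1
2 1 2 1 0 3
0 0 2 2 1 3
3 0 0 2 0 1
t=1: 2 3 3 2 1 0
0 1 2 3 0 0
1 2 0 3 0 2
2 1 2 1 1 0
0 0 2 2 2 1
3 0 0 2 0 2
t=2: 2 3 3 2 1 0
0 1 2 3 0 0
1 2 0 3 0 2
2 1 2 1 1 0
0 0 2 2 2 2
3 0 0 2 0 2
t=3: 2 3 3 2 1 0
0 1 2 3 0 0
1 2 0 3 0 2
2 1 2 1 1 0
0 0 2 2 2 3
3 0 0 2 0 2
t=4: 2 3 3 2 1 0
0 1 2 3 0 0
1 2 0 3 0 2
2 1 2 1 1 1
0 0 2 2 3 0
3 0 0 2 0 3
t=5: 2 3 3 2 1 0
0 1 2 3 0 0
1 2 0 3 0 2
2 1 2 1 1 1
0 0 2 2 3 1
3 0 0 2 0 3
t=6: 2 3 3 2 1 0
0 1 2 3 0 0
1 2 0 3 0 2
2 1 2 1 1 1
0 0 2 2 3 2
3 0 0 2 0 3
t=7: 2 3 3 2 1 0
0 1 2 3 0 0
1 2 0 3 0 2
2 1 2 1 1 1
0 0 2 2 3 3
3 0 0 2 0 3
t=8: 2 3 3 2 1 0
0 1 2 3 0 0
1 2 0 3 0 2
2 1 2 1 2 2
0 0 2 3 0 2
3 0 0 2 2 0
t=9: 2 3 3 2 1 0
0 1 2 3 0 0
1 2 0 3 0 2
2 1 2 1 2 2
0 0 2 3 0 3
3 0 0 2 2 0
t=10: 2 3 3 2 1 0
0 1 2 3 0 0
1 2 0 3 0 2
2 1 2 1 2 3
0 0 2 3 1 0
3 0 0 2 2 1
t=11: 2 3 3 2 1 0
0 1 2 3 0 0
1 2 0 3 0 2
2 1 2 1 2 3
0 0 2 3 1 1
3 0 0 2 2 1
t=12: 2 3 3 2 1 0
0 1 2 3 0 0
1 2 0 3 0 2
2 1 2 1 2 3
0 0 2 3 1 2
3 0 0 2 2 1
t=13: 2 3 3 2 1 0
0 1 2 3 0 0
1 2 0 3 0 2
2 1 2 1 2 3
0 0 2 3 1 3
3 0 0 2 2 1
t=14: 2 3 3 2 1 0
0 1 2 3 0 0
1 2 0 3 0 3
2 1 2 1 3 0
0 0 2 3 2 1
3 0 0 2 2 2
t=15: 2 3 3 2 1 0
0 1 2 3 0 0
1 2 0 3 0 3
2 1 2 1 3 0
0 0 2 3 2 2
3 0 0 2 2 2
t=16: 2 3 3 2 1 0
0 1 2 3 0 0
1 2 0 3 0 3
2 1 2 1 3 0
0 0 2 3 2 3
3 0 0 2 2 2
t=17: 2 3 3 2 1 0
0 1 2 3 0 0
1 2 0 3 0 3
2 1 2 1 3 1
0 0 2 3 3 0
3 0 0 2 2 3
t=18: 2 3 3 2 1 0
0 1 2 3 0 0
1 2 0 3 0 3
2 1 2 1 3 1
0 0 2 3 3 1
3 0 0 2 2 3
t=19: 2 3 3 2 1 0
0 1 2 3 0 0
1 2 0 3 0 3
2 1 2 1 3 1
0 0 2 3 3 2
3 0 0 2 2 3

3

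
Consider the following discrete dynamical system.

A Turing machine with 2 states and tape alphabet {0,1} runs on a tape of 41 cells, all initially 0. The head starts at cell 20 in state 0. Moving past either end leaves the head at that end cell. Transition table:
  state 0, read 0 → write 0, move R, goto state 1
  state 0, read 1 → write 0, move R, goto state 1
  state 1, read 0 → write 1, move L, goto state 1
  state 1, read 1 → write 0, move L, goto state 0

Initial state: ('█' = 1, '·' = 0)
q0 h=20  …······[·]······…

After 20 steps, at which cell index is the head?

[0] q0 h=20  …······[·]······…
[1] q1 h=21  …······[·]······…
[2] q1 h=20  …······[·]█·····…
[3] q1 h=19  …······[·]██····…
[4] q1 h=18  …······[·]███···…
[5] q1 h=17  …······[·]████··…
[6] q1 h=16  …······[·]█████·…
[7] q1 h=15  …······[·]██████…
[8] q1 h=14  …······[·]██████…
[9] q1 h=13  …······[·]██████…
[10] q1 h=12  …······[·]██████…
[11] q1 h=11  …······[·]██████…
[12] q1 h=10  …······[·]██████…
[13] q1 h= 9  …······[·]██████…
[14] q1 h= 8  …······[·]██████…
[15] q1 h= 7  …······[·]██████…
[16] q1 h= 6  |······[·]██████…
[17] q1 h= 5  |·····[·]██████…
[18] q1 h= 4  |····[·]██████…
[19] q1 h= 3  |···[·]██████…
[20] q1 h= 2  |··[·]██████…

2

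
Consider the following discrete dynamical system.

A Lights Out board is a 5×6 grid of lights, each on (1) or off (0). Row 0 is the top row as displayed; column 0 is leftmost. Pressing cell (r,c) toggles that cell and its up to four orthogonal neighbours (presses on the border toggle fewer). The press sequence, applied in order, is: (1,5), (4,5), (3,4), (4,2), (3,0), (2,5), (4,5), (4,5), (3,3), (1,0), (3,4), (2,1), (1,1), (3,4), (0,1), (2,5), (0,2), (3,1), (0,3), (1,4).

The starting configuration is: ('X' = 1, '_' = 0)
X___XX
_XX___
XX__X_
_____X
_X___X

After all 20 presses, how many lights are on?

16

t=0: X___XX
_XX___
XX__X_
_____X
_X___X
t=1: X___X_
_XX_XX
XX__XX
_____X
_X___X
t=2: X___X_
_XX_XX
XX__XX
______
_X__X_
t=3: X___X_
_XX_XX
XX___X
___XXX
_X____
t=4: X___X_
_XX_XX
XX___X
__XXXX
__XX__
t=5: X___X_
_XX_XX
_X___X
XXXXXX
X_XX__
t=6: X___X_
_XX_X_
_X__X_
XXXXX_
X_XX__
t=7: X___X_
_XX_X_
_X__X_
XXXXXX
X_XXXX
t=8: X___X_
_XX_X_
_X__X_
XXXXX_
X_XX__
t=9: X___X_
_XX_X_
_X_XX_
XX____
X_X___
t=10: ____X_
X_X_X_
XX_XX_
XX____
X_X___
t=11: ____X_
X_X_X_
XX_X__
XX_XXX
X_X_X_
t=12: ____X_
XXX_X_
__XX__
X__XXX
X_X_X_
t=13: _X__X_
____X_
_XXX__
X__XXX
X_X_X_
t=14: _X__X_
____X_
_XXXX_
X_____
X_X___
t=15: X_X_X_
_X__X_
_XXXX_
X_____
X_X___
t=16: X_X_X_
_X__XX
_XXX_X
X____X
X_X___
t=17: XX_XX_
_XX_XX
_XXX_X
X____X
X_X___
t=18: XX_XX_
_XX_XX
__XX_X
_XX__X
XXX___
t=19: XXX___
_XXXXX
__XX_X
_XX__X
XXX___
t=20: XXX_X_
_XX___
__XXXX
_XX__X
XXX___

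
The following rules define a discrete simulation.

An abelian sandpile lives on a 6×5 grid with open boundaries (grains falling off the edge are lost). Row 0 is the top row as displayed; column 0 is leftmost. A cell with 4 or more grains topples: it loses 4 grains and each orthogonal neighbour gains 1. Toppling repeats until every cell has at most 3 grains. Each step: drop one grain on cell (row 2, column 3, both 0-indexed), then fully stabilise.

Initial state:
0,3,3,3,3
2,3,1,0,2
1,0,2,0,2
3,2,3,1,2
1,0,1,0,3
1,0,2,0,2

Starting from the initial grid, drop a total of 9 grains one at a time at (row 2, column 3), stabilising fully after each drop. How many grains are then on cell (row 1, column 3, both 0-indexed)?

3

t=0: 0,3,3,3,3
2,3,1,0,2
1,0,2,0,2
3,2,3,1,2
1,0,1,0,3
1,0,2,0,2
t=1: 0,3,3,3,3
2,3,1,0,2
1,0,2,1,2
3,2,3,1,2
1,0,1,0,3
1,0,2,0,2
t=2: 0,3,3,3,3
2,3,1,0,2
1,0,2,2,2
3,2,3,1,2
1,0,1,0,3
1,0,2,0,2
t=3: 0,3,3,3,3
2,3,1,0,2
1,0,2,3,2
3,2,3,1,2
1,0,1,0,3
1,0,2,0,2
t=4: 0,3,3,3,3
2,3,1,1,2
1,0,3,0,3
3,2,3,2,2
1,0,1,0,3
1,0,2,0,2
t=5: 0,3,3,3,3
2,3,1,1,2
1,0,3,1,3
3,2,3,2,2
1,0,1,0,3
1,0,2,0,2
t=6: 0,3,3,3,3
2,3,1,1,2
1,0,3,2,3
3,2,3,2,2
1,0,1,0,3
1,0,2,0,2
t=7: 0,3,3,3,3
2,3,1,1,2
1,0,3,3,3
3,2,3,2,2
1,0,1,0,3
1,0,2,0,2
t=8: 0,3,3,3,3
2,3,2,2,3
1,1,1,3,1
3,3,1,1,1
1,0,2,2,0
1,0,2,0,3
t=9: 0,3,3,3,3
2,3,2,3,3
1,1,2,0,2
3,3,1,2,1
1,0,2,2,0
1,0,2,0,3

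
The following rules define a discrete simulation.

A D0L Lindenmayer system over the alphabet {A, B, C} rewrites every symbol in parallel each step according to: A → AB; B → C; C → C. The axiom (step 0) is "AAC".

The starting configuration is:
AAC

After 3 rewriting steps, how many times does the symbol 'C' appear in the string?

5

t=0: AAC
t=1: ABABC
t=2: ABCABCC
t=3: ABCCABCCC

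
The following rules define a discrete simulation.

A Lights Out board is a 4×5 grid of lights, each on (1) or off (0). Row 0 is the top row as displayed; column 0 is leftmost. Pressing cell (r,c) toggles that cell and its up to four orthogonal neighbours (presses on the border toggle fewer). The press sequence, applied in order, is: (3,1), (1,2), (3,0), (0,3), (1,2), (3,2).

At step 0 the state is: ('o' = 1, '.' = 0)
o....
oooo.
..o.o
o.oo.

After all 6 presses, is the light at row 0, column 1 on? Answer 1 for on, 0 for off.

0

0) o....
oooo.
..o.o
o.oo.
1) o....
oooo.
.oo.o
.o.o.
2) o.o..
o....
.o..o
.o.o.
3) o.o..
o....
oo..o
o..o.
4) o..oo
o..o.
oo..o
o..o.
5) o.ooo
ooo..
ooo.o
o..o.
6) o.ooo
ooo..
oo..o
ooo..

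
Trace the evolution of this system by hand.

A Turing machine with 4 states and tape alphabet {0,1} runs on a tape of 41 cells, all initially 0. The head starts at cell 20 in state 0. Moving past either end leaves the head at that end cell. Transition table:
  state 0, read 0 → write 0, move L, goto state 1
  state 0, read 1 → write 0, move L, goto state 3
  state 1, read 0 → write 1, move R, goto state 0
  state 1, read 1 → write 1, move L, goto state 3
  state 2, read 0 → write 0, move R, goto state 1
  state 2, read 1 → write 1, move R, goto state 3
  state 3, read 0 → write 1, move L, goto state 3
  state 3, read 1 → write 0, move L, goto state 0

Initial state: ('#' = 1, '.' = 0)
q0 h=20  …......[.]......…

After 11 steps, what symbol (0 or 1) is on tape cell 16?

k=0  q0 h=20  …......[.]......…
k=1  q1 h=19  …......[.]......…
k=2  q0 h=20  ….....#[.]......…
k=3  q1 h=19  …......[#]......…
k=4  q3 h=18  …......[.]#.....…
k=5  q3 h=17  …......[.]##....…
k=6  q3 h=16  …......[.]###...…
k=7  q3 h=15  …......[.]####..…
k=8  q3 h=14  …......[.]#####.…
k=9  q3 h=13  …......[.]######…
k=10  q3 h=12  …......[.]######…
k=11  q3 h=11  …......[.]######…

1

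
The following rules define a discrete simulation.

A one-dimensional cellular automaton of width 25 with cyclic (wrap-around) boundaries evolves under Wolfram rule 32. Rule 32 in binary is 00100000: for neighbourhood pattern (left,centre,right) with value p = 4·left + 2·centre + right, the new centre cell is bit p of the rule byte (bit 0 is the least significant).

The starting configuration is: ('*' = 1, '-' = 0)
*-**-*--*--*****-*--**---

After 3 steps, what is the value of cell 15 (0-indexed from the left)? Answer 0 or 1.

0

[0] *-**-*--*--*****-*--**---
[1] -*--*-----------*--------
[2] -------------------------
[3] -------------------------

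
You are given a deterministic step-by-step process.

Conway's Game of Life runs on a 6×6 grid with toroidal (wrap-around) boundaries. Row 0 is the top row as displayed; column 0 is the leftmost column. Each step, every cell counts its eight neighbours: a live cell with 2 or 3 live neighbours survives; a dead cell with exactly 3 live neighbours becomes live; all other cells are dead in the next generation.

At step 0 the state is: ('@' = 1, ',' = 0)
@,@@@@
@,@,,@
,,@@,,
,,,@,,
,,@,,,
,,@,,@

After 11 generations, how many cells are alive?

t=0: @,@@@@
@,@,,@
,,@@,,
,,,@,,
,,@,,,
,,@,,@
t=1: ,,@,,,
@,,,,,
,@@@@,
,,,@,,
,,@@,,
@,@,,@
t=2: @,,,,@
,,,,,,
,@@@@,
,@,,,,
,@@@@,
,,@,,,
t=3: ,,,,,,
@@@@@@
,@@@,,
@,,,,,
,@,@,,
@,@,@@
t=4: ,,,,,,
@,,,@@
,,,,,,
@,,@,,
,@@@@,
@@@@@@
t=5: ,,@,,,
,,,,,@
@,,,@,
,@,@@,
,,,,,,
@,,,,@
t=6: @,,,,@
,,,,,@
@,,@@,
,,,@@@
@,,,@@
,,,,,,
t=7: @,,,,@
,,,,,,
@,,@,,
,,,,,,
@,,@,,
,,,,@,
t=8: ,,,,,@
@,,,,@
,,,,,,
,,,,,,
,,,,,,
@,,,@,
t=9: ,,,,@,
@,,,,@
,,,,,,
,,,,,,
,,,,,,
,,,,,@
t=10: @,,,@,
,,,,,@
,,,,,,
,,,,,,
,,,,,,
,,,,,,
t=11: ,,,,,@
,,,,,@
,,,,,,
,,,,,,
,,,,,,
,,,,,,

2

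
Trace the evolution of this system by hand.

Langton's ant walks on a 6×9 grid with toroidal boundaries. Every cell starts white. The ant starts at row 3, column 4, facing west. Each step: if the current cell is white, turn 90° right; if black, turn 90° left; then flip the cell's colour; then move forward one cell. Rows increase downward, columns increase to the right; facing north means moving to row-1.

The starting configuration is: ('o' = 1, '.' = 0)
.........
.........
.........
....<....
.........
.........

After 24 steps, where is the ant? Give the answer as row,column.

5,6

k=0  .........
.........
.........
....<....
.........
.........
k=1  .........
.........
....^....
....o....
.........
.........
k=2  .........
.........
....o>...
....o....
.........
.........
k=3  .........
.........
....oo...
....ov...
.........
.........
k=4  .........
.........
....oo...
....<o...
.........
.........
k=5  .........
.........
....oo...
.....o...
....v....
.........
k=6  .........
.........
....oo...
.....o...
...<o....
.........
k=7  .........
.........
....oo...
...^.o...
...oo....
.........
k=8  .........
.........
....oo...
...o>o...
...oo....
.........
k=9  .........
.........
....oo...
...ooo...
...ov....
.........
k=10  .........
.........
....oo...
...ooo...
...o.>...
.........
k=11  .........
.........
....oo...
...ooo...
...o.o...
.....v...
k=12  .........
.........
....oo...
...ooo...
...o.o...
....<o...
k=13  .........
.........
....oo...
...ooo...
...o^o...
....oo...
k=14  .........
.........
....oo...
...ooo...
...oo>...
....oo...
k=15  .........
.........
....oo...
...oo^...
...oo....
....oo...
k=16  .........
.........
....oo...
...o<....
...oo....
....oo...
k=17  .........
.........
....oo...
...o.....
...ov....
....oo...
k=18  .........
.........
....oo...
...o.....
...o.>...
....oo...
k=19  .........
.........
....oo...
...o.....
...o.o...
....ov...
k=20  .........
.........
....oo...
...o.....
...o.o...
....o.>..
k=21  ......v..
.........
....oo...
...o.....
...o.o...
....o.o..
k=22  .....<o..
.........
....oo...
...o.....
...o.o...
....o.o..
k=23  .....oo..
.........
....oo...
...o.....
...o.o...
....o^o..
k=24  .....oo..
.........
....oo...
...o.....
...o.o...
....oo>..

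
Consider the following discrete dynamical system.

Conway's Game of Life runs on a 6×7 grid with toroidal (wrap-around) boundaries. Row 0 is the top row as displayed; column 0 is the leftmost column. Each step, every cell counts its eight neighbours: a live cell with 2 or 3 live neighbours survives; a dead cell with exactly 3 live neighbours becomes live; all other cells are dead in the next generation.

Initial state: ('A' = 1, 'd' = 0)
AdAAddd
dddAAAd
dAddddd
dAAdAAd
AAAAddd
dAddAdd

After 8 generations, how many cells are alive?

7

0) AdAAddd
dddAAAd
dAddddd
dAAdAAd
AAAAddd
dAddAdd
1) dAAddAd
dAdAAdd
dAddddd
ddddAdd
AddddAd
ddddAdd
2) dAAddAd
AAdAAdd
ddAAAdd
ddddddd
ddddAAd
dAddAAA
3) ddddddd
AddddAd
dAAdAdd
dddddAd
ddddAdA
AAAAddA
4) ddAdddd
dAddddd
dAddAAA
dddAAAd
dAAAAdA
AAAAdAA
5) dddAddA
AAAddAd
AdAAddA
dAddddd
ddddddd
dddddAA
6) dAAdAdd
ddddAAd
dddAddA
AAAdddd
ddddddd
dddddAA
7) dddAAdA
ddAdAAd
AAAAAAA
AAAdddd
AAddddA
dddddAd
8) dddAddA
ddddddd
ddddddd
ddddAdd
ddAdddA
ddddAAd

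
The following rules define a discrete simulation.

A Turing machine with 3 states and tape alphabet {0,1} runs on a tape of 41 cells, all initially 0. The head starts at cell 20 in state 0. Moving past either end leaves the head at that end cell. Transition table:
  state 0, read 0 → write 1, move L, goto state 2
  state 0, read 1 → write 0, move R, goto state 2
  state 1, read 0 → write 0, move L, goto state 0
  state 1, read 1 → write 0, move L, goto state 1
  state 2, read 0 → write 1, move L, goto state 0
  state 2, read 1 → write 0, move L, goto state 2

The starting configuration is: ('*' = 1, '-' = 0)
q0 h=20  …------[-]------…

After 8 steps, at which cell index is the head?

12

step 0: q0 h=20  …------[-]------…
step 1: q2 h=19  …------[-]*-----…
step 2: q0 h=18  …------[-]**----…
step 3: q2 h=17  …------[-]***---…
step 4: q0 h=16  …------[-]****--…
step 5: q2 h=15  …------[-]*****-…
step 6: q0 h=14  …------[-]******…
step 7: q2 h=13  …------[-]******…
step 8: q0 h=12  …------[-]******…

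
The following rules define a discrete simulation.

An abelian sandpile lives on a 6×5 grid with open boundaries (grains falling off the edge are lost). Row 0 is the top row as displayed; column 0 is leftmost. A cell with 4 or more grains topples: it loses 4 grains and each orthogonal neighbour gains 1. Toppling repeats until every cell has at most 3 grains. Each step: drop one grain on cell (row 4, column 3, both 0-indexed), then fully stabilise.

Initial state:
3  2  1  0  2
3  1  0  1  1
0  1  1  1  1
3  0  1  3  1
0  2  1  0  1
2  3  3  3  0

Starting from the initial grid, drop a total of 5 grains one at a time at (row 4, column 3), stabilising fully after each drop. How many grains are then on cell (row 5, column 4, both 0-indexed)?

1

0) 3  2  1  0  2
3  1  0  1  1
0  1  1  1  1
3  0  1  3  1
0  2  1  0  1
2  3  3  3  0
1) 3  2  1  0  2
3  1  0  1  1
0  1  1  1  1
3  0  1  3  1
0  2  1  1  1
2  3  3  3  0
2) 3  2  1  0  2
3  1  0  1  1
0  1  1  1  1
3  0  1  3  1
0  2  1  2  1
2  3  3  3  0
3) 3  2  1  0  2
3  1  0  1  1
0  1  1  1  1
3  0  1  3  1
0  2  1  3  1
2  3  3  3  0
4) 3  2  1  0  2
3  1  0  1  1
0  1  1  2  1
3  0  2  0  2
0  3  3  2  2
3  0  1  1  1
5) 3  2  1  0  2
3  1  0  1  1
0  1  1  2  1
3  0  2  0  2
0  3  3  3  2
3  0  1  1  1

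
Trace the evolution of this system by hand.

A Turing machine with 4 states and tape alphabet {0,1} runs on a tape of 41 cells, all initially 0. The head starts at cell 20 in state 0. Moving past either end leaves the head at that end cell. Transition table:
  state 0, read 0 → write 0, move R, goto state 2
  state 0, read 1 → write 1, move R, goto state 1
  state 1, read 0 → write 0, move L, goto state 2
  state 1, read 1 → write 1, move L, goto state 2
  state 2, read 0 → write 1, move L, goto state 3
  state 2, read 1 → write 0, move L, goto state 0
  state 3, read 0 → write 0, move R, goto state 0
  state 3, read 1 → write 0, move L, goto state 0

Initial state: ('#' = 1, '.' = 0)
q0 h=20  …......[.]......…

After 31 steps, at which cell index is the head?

0) q0 h=20  …......[.]......…
1) q2 h=21  …......[.]......…
2) q3 h=20  …......[.]#.....…
3) q0 h=21  …......[#]......…
4) q1 h=22  ….....#[.]......…
5) q2 h=21  …......[#]......…
6) q0 h=20  …......[.]......…
7) q2 h=21  …......[.]......…
8) q3 h=20  …......[.]#.....…
9) q0 h=21  …......[#]......…
10) q1 h=22  ….....#[.]......…
11) q2 h=21  …......[#]......…
12) q0 h=20  …......[.]......…
13) q2 h=21  …......[.]......…
14) q3 h=20  …......[.]#.....…
15) q0 h=21  …......[#]......…
16) q1 h=22  ….....#[.]......…
17) q2 h=21  …......[#]......…
18) q0 h=20  …......[.]......…
19) q2 h=21  …......[.]......…
20) q3 h=20  …......[.]#.....…
21) q0 h=21  …......[#]......…
22) q1 h=22  ….....#[.]......…
23) q2 h=21  …......[#]......…
24) q0 h=20  …......[.]......…
25) q2 h=21  …......[.]......…
26) q3 h=20  …......[.]#.....…
27) q0 h=21  …......[#]......…
28) q1 h=22  ….....#[.]......…
29) q2 h=21  …......[#]......…
30) q0 h=20  …......[.]......…
31) q2 h=21  …......[.]......…

21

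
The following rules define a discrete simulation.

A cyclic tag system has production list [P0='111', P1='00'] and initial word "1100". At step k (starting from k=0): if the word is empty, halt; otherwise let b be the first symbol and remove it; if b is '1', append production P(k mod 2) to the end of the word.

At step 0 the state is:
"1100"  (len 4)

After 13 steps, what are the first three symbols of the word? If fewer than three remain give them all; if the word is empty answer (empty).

k=0  "1100"  (len 4)
k=1  "100111"  (len 6)
k=2  "0011100"  (len 7)
k=3  "011100"  (len 6)
k=4  "11100"  (len 5)
k=5  "1100111"  (len 7)
k=6  "10011100"  (len 8)
k=7  "0011100111"  (len 10)
k=8  "011100111"  (len 9)
k=9  "11100111"  (len 8)
k=10  "110011100"  (len 9)
k=11  "10011100111"  (len 11)
k=12  "001110011100"  (len 12)
k=13  "01110011100"  (len 11)

011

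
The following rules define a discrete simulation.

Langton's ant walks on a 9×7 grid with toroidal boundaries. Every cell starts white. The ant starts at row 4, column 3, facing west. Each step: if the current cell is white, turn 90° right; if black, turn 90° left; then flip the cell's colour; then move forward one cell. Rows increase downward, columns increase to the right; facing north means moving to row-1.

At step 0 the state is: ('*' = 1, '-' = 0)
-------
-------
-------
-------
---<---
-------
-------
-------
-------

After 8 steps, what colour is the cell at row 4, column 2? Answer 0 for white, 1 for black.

1

t=0: -------
-------
-------
-------
---<---
-------
-------
-------
-------
t=1: -------
-------
-------
---^---
---*---
-------
-------
-------
-------
t=2: -------
-------
-------
---*>--
---*---
-------
-------
-------
-------
t=3: -------
-------
-------
---**--
---*v--
-------
-------
-------
-------
t=4: -------
-------
-------
---**--
---<*--
-------
-------
-------
-------
t=5: -------
-------
-------
---**--
----*--
---v---
-------
-------
-------
t=6: -------
-------
-------
---**--
----*--
--<*---
-------
-------
-------
t=7: -------
-------
-------
---**--
--^-*--
--**---
-------
-------
-------
t=8: -------
-------
-------
---**--
--*>*--
--**---
-------
-------
-------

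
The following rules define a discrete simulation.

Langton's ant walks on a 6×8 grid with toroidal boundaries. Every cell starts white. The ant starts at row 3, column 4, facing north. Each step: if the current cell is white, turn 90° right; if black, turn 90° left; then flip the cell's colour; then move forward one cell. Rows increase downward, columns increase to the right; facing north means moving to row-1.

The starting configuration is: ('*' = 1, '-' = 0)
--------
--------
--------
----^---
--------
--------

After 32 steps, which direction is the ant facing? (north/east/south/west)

step 0: --------
--------
--------
----^---
--------
--------
step 1: --------
--------
--------
----*>--
--------
--------
step 2: --------
--------
--------
----**--
-----v--
--------
step 3: --------
--------
--------
----**--
----<*--
--------
step 4: --------
--------
--------
----^*--
----**--
--------
step 5: --------
--------
--------
---<-*--
----**--
--------
step 6: --------
--------
---^----
---*-*--
----**--
--------
step 7: --------
--------
---*>---
---*-*--
----**--
--------
step 8: --------
--------
---**---
---*v*--
----**--
--------
step 9: --------
--------
---**---
---<**--
----**--
--------
step 10: --------
--------
---**---
----**--
---v**--
--------
step 11: --------
--------
---**---
----**--
--<***--
--------
step 12: --------
--------
---**---
--^-**--
--****--
--------
step 13: --------
--------
---**---
--*>**--
--****--
--------
step 14: --------
--------
---**---
--****--
--*v**--
--------
step 15: --------
--------
---**---
--****--
--*->*--
--------
step 16: --------
--------
---**---
--**^*--
--*--*--
--------
step 17: --------
--------
---**---
--*<-*--
--*--*--
--------
step 18: --------
--------
---**---
--*--*--
--*v-*--
--------
step 19: --------
--------
---**---
--*--*--
--<*-*--
--------
step 20: --------
--------
---**---
--*--*--
---*-*--
--v-----
step 21: --------
--------
---**---
--*--*--
---*-*--
-<*-----
step 22: --------
--------
---**---
--*--*--
-^-*-*--
-**-----
step 23: --------
--------
---**---
--*--*--
-*>*-*--
-**-----
step 24: --------
--------
---**---
--*--*--
-***-*--
-*v-----
step 25: --------
--------
---**---
--*--*--
-***-*--
-*->----
step 26: ---v----
--------
---**---
--*--*--
-***-*--
-*-*----
step 27: --<*----
--------
---**---
--*--*--
-***-*--
-*-*----
step 28: --**----
--------
---**---
--*--*--
-***-*--
-*^*----
step 29: --**----
--------
---**---
--*--*--
-***-*--
-**>----
step 30: --**----
--------
---**---
--*--*--
-**^-*--
-**-----
step 31: --**----
--------
---**---
--*--*--
-*<--*--
-**-----
step 32: --**----
--------
---**---
--*--*--
-*---*--
-*v-----

south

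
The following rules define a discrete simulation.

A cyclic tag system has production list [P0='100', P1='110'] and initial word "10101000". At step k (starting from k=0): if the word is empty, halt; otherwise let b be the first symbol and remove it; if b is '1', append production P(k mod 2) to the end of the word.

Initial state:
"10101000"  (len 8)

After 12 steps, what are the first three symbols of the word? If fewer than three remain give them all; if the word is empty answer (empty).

001

t=0: "10101000"  (len 8)
t=1: "0101000100"  (len 10)
t=2: "101000100"  (len 9)
t=3: "01000100100"  (len 11)
t=4: "1000100100"  (len 10)
t=5: "000100100100"  (len 12)
t=6: "00100100100"  (len 11)
t=7: "0100100100"  (len 10)
t=8: "100100100"  (len 9)
t=9: "00100100100"  (len 11)
t=10: "0100100100"  (len 10)
t=11: "100100100"  (len 9)
t=12: "00100100110"  (len 11)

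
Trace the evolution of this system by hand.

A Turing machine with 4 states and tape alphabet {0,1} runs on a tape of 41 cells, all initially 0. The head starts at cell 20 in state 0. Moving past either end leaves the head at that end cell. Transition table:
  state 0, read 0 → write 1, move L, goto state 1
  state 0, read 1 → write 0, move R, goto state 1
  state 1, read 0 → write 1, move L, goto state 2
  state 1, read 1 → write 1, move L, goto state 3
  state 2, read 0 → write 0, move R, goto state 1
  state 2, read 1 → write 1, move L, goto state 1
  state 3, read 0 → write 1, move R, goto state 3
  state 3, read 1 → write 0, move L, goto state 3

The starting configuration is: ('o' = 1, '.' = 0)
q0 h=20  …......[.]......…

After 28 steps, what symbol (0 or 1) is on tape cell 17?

1

k=0  q0 h=20  …......[.]......…
k=1  q1 h=19  …......[.]o.....…
k=2  q2 h=18  …......[.]oo....…
k=3  q1 h=19  …......[o]o.....…
k=4  q3 h=18  …......[.]oo....…
k=5  q3 h=19  ….....o[o]o.....…
k=6  q3 h=18  …......[o].o....…
k=7  q3 h=17  …......[.]..o...…
k=8  q3 h=18  ….....o[.].o....…
k=9  q3 h=19  …....oo[.]o.....…
k=10  q3 h=20  …...ooo[o]......…
k=11  q3 h=19  …....oo[o]......…
k=12  q3 h=18  ….....o[o]......…
k=13  q3 h=17  …......[o]......…
k=14  q3 h=16  …......[.]......…
k=15  q3 h=17  ….....o[.]......…
k=16  q3 h=18  …....oo[.]......…
k=17  q3 h=19  …...ooo[.]......…
k=18  q3 h=20  …..oooo[.]......…
k=19  q3 h=21  ….ooooo[.]......…
k=20  q3 h=22  …oooooo[.]......…
k=21  q3 h=23  …oooooo[.]......…
k=22  q3 h=24  …oooooo[.]......…
k=23  q3 h=25  …oooooo[.]......…
k=24  q3 h=26  …oooooo[.]......…
k=25  q3 h=27  …oooooo[.]......…
k=26  q3 h=28  …oooooo[.]......…
k=27  q3 h=29  …oooooo[.]......…
k=28  q3 h=30  …oooooo[.]......…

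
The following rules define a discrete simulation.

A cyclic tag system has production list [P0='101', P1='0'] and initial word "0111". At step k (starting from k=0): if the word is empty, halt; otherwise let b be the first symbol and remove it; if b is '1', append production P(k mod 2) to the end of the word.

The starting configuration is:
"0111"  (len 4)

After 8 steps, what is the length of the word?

3

step 0: "0111"  (len 4)
step 1: "111"  (len 3)
step 2: "110"  (len 3)
step 3: "10101"  (len 5)
step 4: "01010"  (len 5)
step 5: "1010"  (len 4)
step 6: "0100"  (len 4)
step 7: "100"  (len 3)
step 8: "000"  (len 3)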